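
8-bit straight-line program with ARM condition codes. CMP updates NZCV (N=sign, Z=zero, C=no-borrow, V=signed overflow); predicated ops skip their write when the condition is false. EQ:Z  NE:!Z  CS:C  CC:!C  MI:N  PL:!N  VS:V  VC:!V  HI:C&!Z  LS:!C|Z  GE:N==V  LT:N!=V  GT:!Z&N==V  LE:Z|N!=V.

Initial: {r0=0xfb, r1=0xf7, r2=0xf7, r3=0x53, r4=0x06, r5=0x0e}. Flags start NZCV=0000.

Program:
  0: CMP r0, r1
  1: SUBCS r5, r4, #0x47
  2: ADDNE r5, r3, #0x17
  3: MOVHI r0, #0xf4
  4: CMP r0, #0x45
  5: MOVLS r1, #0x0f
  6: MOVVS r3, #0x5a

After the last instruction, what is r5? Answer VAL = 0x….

[0] flags=0010 → (cmp)
[1] flags=0010 CS?T → r5=0xbf
[2] flags=0010 NE?T → r5=0x6a
[3] flags=0010 HI?T → r0=0xf4
[4] flags=1010 → (cmp)
[5] flags=1010 LS?F → skip
[6] flags=1010 VS?F → skip

VAL = 0x6a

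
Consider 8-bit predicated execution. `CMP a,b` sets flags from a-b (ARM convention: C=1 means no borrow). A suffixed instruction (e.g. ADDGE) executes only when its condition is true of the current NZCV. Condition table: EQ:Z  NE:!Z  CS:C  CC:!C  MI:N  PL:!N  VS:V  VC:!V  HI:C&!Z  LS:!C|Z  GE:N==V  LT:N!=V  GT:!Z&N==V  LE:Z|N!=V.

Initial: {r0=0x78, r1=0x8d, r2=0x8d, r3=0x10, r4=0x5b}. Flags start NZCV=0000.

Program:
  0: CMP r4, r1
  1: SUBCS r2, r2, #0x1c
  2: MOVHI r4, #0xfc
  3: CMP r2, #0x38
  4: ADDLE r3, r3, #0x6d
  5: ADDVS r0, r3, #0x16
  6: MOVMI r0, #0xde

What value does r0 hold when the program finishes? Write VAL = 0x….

[0] flags=1001 → (cmp)
[1] flags=1001 CS?F → skip
[2] flags=1001 HI?F → skip
[3] flags=0011 → (cmp)
[4] flags=0011 LE?T → r3=0x7d
[5] flags=0011 VS?T → r0=0x93
[6] flags=0011 MI?F → skip

VAL = 0x93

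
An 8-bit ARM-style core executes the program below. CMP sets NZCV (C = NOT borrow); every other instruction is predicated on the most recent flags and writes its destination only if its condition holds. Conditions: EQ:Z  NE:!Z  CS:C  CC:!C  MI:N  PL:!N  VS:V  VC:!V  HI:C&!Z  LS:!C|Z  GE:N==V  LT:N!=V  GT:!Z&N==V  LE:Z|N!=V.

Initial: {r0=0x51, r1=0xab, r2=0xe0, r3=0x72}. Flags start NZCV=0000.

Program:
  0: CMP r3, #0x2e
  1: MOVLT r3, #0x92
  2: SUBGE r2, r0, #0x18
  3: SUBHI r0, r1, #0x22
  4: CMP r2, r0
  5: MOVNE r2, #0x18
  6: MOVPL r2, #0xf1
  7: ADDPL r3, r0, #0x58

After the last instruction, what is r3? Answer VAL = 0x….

VAL = 0x72

0: ✓ CMP  NZCV=0010
1: · MOVLT
2: ✓ SUBGE  r2←0x39
3: ✓ SUBHI  r0←0x89
4: ✓ CMP  NZCV=1001
5: ✓ MOVNE  r2←0x18
6: · MOVPL
7: · ADDPL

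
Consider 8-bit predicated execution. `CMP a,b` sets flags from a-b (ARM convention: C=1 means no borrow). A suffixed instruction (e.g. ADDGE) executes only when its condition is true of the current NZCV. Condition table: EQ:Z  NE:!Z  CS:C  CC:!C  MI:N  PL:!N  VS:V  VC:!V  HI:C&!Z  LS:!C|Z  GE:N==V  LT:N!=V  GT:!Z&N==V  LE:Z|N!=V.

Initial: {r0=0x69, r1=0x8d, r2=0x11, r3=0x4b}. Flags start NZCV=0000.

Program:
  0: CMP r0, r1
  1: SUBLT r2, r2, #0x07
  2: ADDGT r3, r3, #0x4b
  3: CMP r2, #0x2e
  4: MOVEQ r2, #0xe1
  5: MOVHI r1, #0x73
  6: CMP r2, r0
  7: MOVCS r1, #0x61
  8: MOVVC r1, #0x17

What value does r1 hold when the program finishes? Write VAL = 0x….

0: ✓ CMP  NZCV=1001
1: · SUBLT
2: ✓ ADDGT  r3←0x96
3: ✓ CMP  NZCV=1000
4: · MOVEQ
5: · MOVHI
6: ✓ CMP  NZCV=1000
7: · MOVCS
8: ✓ MOVVC  r1←0x17

VAL = 0x17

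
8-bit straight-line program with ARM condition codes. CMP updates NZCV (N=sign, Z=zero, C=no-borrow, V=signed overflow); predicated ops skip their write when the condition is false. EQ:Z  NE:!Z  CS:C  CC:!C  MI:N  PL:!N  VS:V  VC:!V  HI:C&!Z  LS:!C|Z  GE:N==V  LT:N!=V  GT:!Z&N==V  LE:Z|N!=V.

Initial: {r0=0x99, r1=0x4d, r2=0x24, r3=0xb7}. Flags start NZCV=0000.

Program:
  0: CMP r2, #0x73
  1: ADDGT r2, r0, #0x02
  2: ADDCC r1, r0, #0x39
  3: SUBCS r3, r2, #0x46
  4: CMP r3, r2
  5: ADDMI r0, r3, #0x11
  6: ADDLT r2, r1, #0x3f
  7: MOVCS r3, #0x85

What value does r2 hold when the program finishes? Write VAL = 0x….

VAL = 0x11

0: ✓ CMP  NZCV=1000
1: · ADDGT
2: ✓ ADDCC  r1←0xd2
3: · SUBCS
4: ✓ CMP  NZCV=1010
5: ✓ ADDMI  r0←0xc8
6: ✓ ADDLT  r2←0x11
7: ✓ MOVCS  r3←0x85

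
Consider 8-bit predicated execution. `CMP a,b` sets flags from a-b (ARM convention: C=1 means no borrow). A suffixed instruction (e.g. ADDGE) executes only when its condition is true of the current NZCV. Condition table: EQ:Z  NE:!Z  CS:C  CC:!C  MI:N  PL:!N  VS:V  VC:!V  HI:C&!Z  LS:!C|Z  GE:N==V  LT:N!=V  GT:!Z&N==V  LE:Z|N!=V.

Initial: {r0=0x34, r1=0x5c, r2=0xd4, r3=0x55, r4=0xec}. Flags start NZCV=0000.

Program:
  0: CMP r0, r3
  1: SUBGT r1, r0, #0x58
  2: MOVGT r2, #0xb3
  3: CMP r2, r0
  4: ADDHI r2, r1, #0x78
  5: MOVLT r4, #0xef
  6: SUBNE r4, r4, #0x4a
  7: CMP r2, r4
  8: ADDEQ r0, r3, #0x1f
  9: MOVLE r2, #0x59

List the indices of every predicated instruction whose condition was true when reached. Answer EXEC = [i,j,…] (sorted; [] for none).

EXEC = [4,5,6]

0: ✓ CMP  NZCV=1000
1: · SUBGT
2: · MOVGT
3: ✓ CMP  NZCV=1010
4: ✓ ADDHI  r2←0xd4
5: ✓ MOVLT  r4←0xef
6: ✓ SUBNE  r4←0xa5
7: ✓ CMP  NZCV=0010
8: · ADDEQ
9: · MOVLE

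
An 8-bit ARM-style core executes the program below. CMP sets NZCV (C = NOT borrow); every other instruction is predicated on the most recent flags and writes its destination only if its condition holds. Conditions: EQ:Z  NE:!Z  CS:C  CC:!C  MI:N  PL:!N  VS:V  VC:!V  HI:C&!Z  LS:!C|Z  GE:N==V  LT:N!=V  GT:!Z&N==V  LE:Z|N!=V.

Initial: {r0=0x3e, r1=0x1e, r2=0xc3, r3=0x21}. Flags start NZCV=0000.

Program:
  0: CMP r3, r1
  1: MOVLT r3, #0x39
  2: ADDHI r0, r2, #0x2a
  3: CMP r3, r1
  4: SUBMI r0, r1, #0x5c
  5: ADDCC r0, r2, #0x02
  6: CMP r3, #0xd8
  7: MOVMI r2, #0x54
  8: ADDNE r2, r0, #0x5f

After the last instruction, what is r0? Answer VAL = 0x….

0: ✓ CMP  NZCV=0010
1: · MOVLT
2: ✓ ADDHI  r0←0xed
3: ✓ CMP  NZCV=0010
4: · SUBMI
5: · ADDCC
6: ✓ CMP  NZCV=0000
7: · MOVMI
8: ✓ ADDNE  r2←0x4c

VAL = 0xed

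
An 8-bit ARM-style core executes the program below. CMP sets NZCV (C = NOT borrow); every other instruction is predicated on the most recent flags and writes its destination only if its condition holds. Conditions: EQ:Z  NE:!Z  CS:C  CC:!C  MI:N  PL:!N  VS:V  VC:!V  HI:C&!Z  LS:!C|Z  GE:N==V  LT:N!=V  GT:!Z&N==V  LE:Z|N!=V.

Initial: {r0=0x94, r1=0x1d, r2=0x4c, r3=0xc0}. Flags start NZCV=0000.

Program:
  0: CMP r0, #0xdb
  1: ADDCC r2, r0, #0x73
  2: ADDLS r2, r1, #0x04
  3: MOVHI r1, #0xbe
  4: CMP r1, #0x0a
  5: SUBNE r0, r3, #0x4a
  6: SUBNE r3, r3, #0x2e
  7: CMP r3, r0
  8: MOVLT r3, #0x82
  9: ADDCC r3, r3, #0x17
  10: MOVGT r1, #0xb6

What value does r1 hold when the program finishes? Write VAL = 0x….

VAL = 0x1d

[0] flags=1000 → (cmp)
[1] flags=1000 CC?T → r2=0x07
[2] flags=1000 LS?T → r2=0x21
[3] flags=1000 HI?F → skip
[4] flags=0010 → (cmp)
[5] flags=0010 NE?T → r0=0x76
[6] flags=0010 NE?T → r3=0x92
[7] flags=0011 → (cmp)
[8] flags=0011 LT?T → r3=0x82
[9] flags=0011 CC?F → skip
[10] flags=0011 GT?F → skip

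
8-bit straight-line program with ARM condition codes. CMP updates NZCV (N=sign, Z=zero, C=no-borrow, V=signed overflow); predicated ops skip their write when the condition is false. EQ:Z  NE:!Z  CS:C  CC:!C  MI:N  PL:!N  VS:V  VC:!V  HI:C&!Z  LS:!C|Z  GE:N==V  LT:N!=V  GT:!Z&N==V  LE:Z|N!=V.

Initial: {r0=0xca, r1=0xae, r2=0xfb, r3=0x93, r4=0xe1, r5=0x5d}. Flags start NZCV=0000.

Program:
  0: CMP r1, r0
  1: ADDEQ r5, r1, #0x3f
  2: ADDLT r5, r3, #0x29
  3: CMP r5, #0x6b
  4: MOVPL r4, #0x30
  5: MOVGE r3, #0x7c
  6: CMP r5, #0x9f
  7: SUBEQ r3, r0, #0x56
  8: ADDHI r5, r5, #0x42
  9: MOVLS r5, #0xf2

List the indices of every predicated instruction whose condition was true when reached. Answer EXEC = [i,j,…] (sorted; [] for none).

[0] flags=1000 → (cmp)
[1] flags=1000 EQ?F → skip
[2] flags=1000 LT?T → r5=0xbc
[3] flags=0011 → (cmp)
[4] flags=0011 PL?T → r4=0x30
[5] flags=0011 GE?F → skip
[6] flags=0010 → (cmp)
[7] flags=0010 EQ?F → skip
[8] flags=0010 HI?T → r5=0xfe
[9] flags=0010 LS?F → skip

EXEC = [2,4,8]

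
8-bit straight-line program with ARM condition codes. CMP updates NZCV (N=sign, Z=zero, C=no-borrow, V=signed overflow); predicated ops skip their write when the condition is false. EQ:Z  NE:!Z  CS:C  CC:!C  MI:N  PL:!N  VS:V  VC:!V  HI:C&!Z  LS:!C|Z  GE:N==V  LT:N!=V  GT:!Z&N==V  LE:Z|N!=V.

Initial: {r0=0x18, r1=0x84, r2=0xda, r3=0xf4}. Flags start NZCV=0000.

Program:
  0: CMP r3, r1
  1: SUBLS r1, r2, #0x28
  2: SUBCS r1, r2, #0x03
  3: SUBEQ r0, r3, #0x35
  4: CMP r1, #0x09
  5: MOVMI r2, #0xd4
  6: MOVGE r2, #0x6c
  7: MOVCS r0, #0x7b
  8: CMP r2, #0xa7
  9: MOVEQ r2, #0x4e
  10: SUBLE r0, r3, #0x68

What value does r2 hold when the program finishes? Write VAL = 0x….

[0] flags=0010 → (cmp)
[1] flags=0010 LS?F → skip
[2] flags=0010 CS?T → r1=0xd7
[3] flags=0010 EQ?F → skip
[4] flags=1010 → (cmp)
[5] flags=1010 MI?T → r2=0xd4
[6] flags=1010 GE?F → skip
[7] flags=1010 CS?T → r0=0x7b
[8] flags=0010 → (cmp)
[9] flags=0010 EQ?F → skip
[10] flags=0010 LE?F → skip

VAL = 0xd4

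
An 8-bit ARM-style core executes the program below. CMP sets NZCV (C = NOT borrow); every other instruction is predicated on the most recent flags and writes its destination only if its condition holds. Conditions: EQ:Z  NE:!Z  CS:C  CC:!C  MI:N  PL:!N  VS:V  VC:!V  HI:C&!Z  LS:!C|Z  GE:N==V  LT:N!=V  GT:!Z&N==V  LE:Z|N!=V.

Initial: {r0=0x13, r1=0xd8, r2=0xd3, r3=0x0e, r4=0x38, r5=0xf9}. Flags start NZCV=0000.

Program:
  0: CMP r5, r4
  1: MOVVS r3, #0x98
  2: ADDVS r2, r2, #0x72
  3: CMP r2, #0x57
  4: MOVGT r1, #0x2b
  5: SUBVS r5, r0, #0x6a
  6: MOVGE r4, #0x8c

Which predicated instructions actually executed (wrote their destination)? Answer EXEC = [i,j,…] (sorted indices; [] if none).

0: ✓ CMP  NZCV=1010
1: · MOVVS
2: · ADDVS
3: ✓ CMP  NZCV=0011
4: · MOVGT
5: ✓ SUBVS  r5←0xa9
6: · MOVGE

EXEC = [5]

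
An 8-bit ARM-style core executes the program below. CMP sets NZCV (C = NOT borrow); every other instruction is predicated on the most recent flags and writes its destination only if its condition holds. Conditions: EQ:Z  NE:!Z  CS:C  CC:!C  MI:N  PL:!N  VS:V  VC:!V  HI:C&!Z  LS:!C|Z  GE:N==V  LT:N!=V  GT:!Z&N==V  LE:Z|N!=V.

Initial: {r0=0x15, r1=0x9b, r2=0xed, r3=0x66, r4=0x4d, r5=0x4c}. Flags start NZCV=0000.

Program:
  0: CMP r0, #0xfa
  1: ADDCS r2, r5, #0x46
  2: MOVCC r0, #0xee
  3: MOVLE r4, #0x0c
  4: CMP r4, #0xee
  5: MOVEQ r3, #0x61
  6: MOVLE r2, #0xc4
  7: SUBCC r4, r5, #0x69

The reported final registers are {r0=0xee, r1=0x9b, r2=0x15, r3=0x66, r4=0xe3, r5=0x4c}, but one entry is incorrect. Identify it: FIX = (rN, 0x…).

FIX = (r2, 0xed)

[0] flags=0000 → (cmp)
[1] flags=0000 CS?F → skip
[2] flags=0000 CC?T → r0=0xee
[3] flags=0000 LE?F → skip
[4] flags=0000 → (cmp)
[5] flags=0000 EQ?F → skip
[6] flags=0000 LE?F → skip
[7] flags=0000 CC?T → r4=0xe3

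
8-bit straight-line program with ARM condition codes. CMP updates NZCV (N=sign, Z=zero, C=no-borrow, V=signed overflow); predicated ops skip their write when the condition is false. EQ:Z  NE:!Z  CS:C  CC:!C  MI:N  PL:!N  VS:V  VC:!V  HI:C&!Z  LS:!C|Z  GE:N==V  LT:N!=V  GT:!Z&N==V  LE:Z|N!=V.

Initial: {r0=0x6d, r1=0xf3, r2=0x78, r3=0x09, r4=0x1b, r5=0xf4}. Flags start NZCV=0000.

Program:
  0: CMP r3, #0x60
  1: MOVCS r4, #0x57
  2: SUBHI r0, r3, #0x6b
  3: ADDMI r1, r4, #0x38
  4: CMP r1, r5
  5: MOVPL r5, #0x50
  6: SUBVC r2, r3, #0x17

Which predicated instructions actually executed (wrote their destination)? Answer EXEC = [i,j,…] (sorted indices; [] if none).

[0] flags=1000 → (cmp)
[1] flags=1000 CS?F → skip
[2] flags=1000 HI?F → skip
[3] flags=1000 MI?T → r1=0x53
[4] flags=0000 → (cmp)
[5] flags=0000 PL?T → r5=0x50
[6] flags=0000 VC?T → r2=0xf2

EXEC = [3,5,6]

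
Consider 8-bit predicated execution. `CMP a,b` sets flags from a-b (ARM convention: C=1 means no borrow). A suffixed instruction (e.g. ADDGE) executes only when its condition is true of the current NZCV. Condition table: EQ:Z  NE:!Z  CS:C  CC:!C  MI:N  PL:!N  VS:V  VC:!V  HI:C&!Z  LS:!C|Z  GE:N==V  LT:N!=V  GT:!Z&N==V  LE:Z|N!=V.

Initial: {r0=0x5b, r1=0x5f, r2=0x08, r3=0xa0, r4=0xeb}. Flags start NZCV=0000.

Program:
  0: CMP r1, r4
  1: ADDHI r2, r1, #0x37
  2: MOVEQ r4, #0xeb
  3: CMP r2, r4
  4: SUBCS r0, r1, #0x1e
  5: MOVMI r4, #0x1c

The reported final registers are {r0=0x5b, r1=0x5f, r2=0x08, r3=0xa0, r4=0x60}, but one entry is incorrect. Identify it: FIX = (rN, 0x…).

[0] flags=0000 → (cmp)
[1] flags=0000 HI?F → skip
[2] flags=0000 EQ?F → skip
[3] flags=0000 → (cmp)
[4] flags=0000 CS?F → skip
[5] flags=0000 MI?F → skip

FIX = (r4, 0xeb)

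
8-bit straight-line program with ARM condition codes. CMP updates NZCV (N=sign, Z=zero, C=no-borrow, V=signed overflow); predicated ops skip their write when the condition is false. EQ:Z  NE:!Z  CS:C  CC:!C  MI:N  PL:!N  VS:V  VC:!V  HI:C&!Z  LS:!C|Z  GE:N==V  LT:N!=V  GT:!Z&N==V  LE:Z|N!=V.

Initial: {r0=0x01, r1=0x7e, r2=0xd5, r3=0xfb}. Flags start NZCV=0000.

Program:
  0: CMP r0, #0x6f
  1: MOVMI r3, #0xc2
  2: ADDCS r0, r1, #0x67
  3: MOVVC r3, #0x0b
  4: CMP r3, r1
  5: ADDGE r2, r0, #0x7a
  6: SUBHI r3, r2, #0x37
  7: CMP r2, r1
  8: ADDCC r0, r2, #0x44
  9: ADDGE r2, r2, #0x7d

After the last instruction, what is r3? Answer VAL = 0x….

[0] flags=1000 → (cmp)
[1] flags=1000 MI?T → r3=0xc2
[2] flags=1000 CS?F → skip
[3] flags=1000 VC?T → r3=0x0b
[4] flags=1000 → (cmp)
[5] flags=1000 GE?F → skip
[6] flags=1000 HI?F → skip
[7] flags=0011 → (cmp)
[8] flags=0011 CC?F → skip
[9] flags=0011 GE?F → skip

VAL = 0x0b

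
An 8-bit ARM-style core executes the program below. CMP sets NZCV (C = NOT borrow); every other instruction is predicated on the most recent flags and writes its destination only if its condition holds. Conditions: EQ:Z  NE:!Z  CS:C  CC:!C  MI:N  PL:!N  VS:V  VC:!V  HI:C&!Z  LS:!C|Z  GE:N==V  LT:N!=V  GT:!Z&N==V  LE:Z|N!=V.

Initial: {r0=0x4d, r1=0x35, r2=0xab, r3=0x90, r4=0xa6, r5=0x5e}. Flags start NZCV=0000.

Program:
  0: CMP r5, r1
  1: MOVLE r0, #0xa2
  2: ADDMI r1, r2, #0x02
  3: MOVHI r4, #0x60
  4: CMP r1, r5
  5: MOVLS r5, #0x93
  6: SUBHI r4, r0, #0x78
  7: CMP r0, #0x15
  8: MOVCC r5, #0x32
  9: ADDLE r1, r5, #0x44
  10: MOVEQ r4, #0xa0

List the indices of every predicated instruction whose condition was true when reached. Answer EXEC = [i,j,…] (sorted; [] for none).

EXEC = [3,5]

[0] flags=0010 → (cmp)
[1] flags=0010 LE?F → skip
[2] flags=0010 MI?F → skip
[3] flags=0010 HI?T → r4=0x60
[4] flags=1000 → (cmp)
[5] flags=1000 LS?T → r5=0x93
[6] flags=1000 HI?F → skip
[7] flags=0010 → (cmp)
[8] flags=0010 CC?F → skip
[9] flags=0010 LE?F → skip
[10] flags=0010 EQ?F → skip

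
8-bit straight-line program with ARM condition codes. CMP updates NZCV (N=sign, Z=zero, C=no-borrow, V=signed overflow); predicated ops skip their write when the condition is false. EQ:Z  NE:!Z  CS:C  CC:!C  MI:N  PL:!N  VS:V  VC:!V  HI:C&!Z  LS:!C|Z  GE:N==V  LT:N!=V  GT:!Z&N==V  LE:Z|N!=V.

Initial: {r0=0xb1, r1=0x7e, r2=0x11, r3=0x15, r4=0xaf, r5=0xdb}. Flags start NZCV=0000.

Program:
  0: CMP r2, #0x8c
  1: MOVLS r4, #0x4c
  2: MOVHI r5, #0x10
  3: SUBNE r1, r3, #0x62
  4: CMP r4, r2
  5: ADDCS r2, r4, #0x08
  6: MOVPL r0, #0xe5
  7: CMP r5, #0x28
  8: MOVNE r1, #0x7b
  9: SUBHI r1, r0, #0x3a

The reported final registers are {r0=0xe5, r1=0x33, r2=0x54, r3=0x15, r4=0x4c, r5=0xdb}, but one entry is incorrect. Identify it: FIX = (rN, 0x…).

FIX = (r1, 0xab)

0: ✓ CMP  NZCV=1001
1: ✓ MOVLS  r4←0x4c
2: · MOVHI
3: ✓ SUBNE  r1←0xb3
4: ✓ CMP  NZCV=0010
5: ✓ ADDCS  r2←0x54
6: ✓ MOVPL  r0←0xe5
7: ✓ CMP  NZCV=1010
8: ✓ MOVNE  r1←0x7b
9: ✓ SUBHI  r1←0xab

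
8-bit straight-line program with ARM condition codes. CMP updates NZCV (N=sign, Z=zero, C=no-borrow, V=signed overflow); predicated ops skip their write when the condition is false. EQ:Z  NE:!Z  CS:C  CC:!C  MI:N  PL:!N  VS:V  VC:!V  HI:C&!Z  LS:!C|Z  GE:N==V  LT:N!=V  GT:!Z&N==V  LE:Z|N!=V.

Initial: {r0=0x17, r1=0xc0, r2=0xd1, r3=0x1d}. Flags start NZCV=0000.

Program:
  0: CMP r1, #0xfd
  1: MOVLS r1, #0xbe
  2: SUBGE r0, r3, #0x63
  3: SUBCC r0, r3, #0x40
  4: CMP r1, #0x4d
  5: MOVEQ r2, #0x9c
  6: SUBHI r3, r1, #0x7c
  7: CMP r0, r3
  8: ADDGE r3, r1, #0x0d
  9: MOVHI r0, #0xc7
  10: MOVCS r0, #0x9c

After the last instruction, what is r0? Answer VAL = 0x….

[0] flags=1000 → (cmp)
[1] flags=1000 LS?T → r1=0xbe
[2] flags=1000 GE?F → skip
[3] flags=1000 CC?T → r0=0xdd
[4] flags=0011 → (cmp)
[5] flags=0011 EQ?F → skip
[6] flags=0011 HI?T → r3=0x42
[7] flags=1010 → (cmp)
[8] flags=1010 GE?F → skip
[9] flags=1010 HI?T → r0=0xc7
[10] flags=1010 CS?T → r0=0x9c

VAL = 0x9c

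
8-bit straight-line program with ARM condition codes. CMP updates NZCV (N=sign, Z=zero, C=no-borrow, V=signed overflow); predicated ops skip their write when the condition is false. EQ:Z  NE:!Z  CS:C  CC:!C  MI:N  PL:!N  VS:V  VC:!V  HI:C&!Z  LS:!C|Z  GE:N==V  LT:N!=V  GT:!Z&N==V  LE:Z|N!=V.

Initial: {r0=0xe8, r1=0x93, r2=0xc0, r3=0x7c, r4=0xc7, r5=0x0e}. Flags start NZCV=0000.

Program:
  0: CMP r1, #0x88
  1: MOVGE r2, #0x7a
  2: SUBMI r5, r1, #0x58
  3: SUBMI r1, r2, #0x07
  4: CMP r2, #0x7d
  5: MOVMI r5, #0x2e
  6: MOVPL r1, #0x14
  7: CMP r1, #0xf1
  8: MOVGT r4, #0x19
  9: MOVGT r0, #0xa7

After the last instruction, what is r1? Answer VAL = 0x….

[0] flags=0010 → (cmp)
[1] flags=0010 GE?T → r2=0x7a
[2] flags=0010 MI?F → skip
[3] flags=0010 MI?F → skip
[4] flags=1000 → (cmp)
[5] flags=1000 MI?T → r5=0x2e
[6] flags=1000 PL?F → skip
[7] flags=1000 → (cmp)
[8] flags=1000 GT?F → skip
[9] flags=1000 GT?F → skip

VAL = 0x93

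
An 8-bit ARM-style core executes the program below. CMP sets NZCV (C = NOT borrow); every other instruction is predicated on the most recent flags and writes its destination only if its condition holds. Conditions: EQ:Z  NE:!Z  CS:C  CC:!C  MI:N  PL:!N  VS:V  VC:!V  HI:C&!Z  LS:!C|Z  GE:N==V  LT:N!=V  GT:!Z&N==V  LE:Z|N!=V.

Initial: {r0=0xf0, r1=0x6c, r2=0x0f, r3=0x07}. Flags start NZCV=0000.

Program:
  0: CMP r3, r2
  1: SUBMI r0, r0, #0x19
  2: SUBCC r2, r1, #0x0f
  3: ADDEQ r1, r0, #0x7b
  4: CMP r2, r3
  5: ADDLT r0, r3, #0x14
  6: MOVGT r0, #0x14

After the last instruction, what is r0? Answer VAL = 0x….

VAL = 0x14

0: ✓ CMP  NZCV=1000
1: ✓ SUBMI  r0←0xd7
2: ✓ SUBCC  r2←0x5d
3: · ADDEQ
4: ✓ CMP  NZCV=0010
5: · ADDLT
6: ✓ MOVGT  r0←0x14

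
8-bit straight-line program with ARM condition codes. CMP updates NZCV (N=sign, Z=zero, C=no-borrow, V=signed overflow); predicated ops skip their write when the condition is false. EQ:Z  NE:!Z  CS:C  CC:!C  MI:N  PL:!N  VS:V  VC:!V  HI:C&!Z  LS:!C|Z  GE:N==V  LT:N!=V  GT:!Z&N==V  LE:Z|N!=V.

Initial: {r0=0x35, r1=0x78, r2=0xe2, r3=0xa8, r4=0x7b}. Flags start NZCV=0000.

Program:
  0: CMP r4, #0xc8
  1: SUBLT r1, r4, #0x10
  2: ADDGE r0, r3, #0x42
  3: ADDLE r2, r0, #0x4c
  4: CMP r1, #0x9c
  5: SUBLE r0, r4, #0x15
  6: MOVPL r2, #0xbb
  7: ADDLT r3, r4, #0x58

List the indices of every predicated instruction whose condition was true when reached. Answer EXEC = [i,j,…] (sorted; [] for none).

0: ✓ CMP  NZCV=1001
1: · SUBLT
2: ✓ ADDGE  r0←0xea
3: · ADDLE
4: ✓ CMP  NZCV=1001
5: · SUBLE
6: · MOVPL
7: · ADDLT

EXEC = [2]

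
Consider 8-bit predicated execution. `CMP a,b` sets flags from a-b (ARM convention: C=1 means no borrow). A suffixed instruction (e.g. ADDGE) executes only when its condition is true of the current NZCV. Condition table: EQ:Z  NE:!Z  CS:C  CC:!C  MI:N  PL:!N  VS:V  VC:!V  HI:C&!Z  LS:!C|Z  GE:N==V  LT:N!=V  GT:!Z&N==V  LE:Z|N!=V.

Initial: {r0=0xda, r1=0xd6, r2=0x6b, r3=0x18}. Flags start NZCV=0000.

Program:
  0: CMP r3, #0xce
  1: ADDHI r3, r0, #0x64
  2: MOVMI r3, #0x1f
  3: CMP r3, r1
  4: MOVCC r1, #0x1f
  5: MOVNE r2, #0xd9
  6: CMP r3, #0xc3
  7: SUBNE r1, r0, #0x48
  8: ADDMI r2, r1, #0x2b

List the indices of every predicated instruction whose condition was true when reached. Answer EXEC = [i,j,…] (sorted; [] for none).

[0] flags=0000 → (cmp)
[1] flags=0000 HI?F → skip
[2] flags=0000 MI?F → skip
[3] flags=0000 → (cmp)
[4] flags=0000 CC?T → r1=0x1f
[5] flags=0000 NE?T → r2=0xd9
[6] flags=0000 → (cmp)
[7] flags=0000 NE?T → r1=0x92
[8] flags=0000 MI?F → skip

EXEC = [4,5,7]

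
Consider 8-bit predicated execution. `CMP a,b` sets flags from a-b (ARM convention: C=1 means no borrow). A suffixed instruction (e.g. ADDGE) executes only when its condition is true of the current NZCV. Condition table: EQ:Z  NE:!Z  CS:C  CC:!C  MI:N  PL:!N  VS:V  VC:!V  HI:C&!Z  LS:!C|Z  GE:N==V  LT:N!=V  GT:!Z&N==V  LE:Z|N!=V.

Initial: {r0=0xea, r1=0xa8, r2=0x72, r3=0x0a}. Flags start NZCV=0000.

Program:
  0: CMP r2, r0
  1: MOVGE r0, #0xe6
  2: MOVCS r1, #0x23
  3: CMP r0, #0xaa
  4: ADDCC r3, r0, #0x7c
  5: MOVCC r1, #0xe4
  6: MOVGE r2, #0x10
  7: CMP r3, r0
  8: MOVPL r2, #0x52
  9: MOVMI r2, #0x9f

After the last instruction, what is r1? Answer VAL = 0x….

VAL = 0xa8

[0] flags=1001 → (cmp)
[1] flags=1001 GE?T → r0=0xe6
[2] flags=1001 CS?F → skip
[3] flags=0010 → (cmp)
[4] flags=0010 CC?F → skip
[5] flags=0010 CC?F → skip
[6] flags=0010 GE?T → r2=0x10
[7] flags=0000 → (cmp)
[8] flags=0000 PL?T → r2=0x52
[9] flags=0000 MI?F → skip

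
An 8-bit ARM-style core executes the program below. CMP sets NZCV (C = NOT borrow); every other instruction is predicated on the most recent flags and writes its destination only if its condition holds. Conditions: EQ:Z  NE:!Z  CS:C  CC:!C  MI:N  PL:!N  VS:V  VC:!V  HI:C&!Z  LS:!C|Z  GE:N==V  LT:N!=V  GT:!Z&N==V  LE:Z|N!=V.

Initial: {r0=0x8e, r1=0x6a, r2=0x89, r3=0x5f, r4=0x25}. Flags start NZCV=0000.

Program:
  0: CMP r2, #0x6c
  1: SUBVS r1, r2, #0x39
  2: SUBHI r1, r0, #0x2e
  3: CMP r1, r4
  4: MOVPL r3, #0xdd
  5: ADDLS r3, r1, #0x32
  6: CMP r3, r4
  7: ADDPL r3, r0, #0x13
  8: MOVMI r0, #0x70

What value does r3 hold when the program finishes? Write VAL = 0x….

VAL = 0xdd

[0] flags=0011 → (cmp)
[1] flags=0011 VS?T → r1=0x50
[2] flags=0011 HI?T → r1=0x60
[3] flags=0010 → (cmp)
[4] flags=0010 PL?T → r3=0xdd
[5] flags=0010 LS?F → skip
[6] flags=1010 → (cmp)
[7] flags=1010 PL?F → skip
[8] flags=1010 MI?T → r0=0x70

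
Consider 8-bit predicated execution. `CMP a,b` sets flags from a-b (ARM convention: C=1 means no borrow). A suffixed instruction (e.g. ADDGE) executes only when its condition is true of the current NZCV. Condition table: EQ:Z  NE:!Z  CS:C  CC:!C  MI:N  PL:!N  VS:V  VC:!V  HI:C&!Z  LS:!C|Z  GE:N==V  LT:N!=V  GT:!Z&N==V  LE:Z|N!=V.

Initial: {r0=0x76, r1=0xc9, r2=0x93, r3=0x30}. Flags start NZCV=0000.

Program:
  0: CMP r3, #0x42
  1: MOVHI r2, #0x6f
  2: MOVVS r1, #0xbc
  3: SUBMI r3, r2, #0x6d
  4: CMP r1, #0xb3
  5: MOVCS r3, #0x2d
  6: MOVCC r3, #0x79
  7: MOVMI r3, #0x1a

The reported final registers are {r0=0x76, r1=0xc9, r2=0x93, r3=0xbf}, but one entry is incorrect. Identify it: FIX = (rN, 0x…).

0: ✓ CMP  NZCV=1000
1: · MOVHI
2: · MOVVS
3: ✓ SUBMI  r3←0x26
4: ✓ CMP  NZCV=0010
5: ✓ MOVCS  r3←0x2d
6: · MOVCC
7: · MOVMI

FIX = (r3, 0x2d)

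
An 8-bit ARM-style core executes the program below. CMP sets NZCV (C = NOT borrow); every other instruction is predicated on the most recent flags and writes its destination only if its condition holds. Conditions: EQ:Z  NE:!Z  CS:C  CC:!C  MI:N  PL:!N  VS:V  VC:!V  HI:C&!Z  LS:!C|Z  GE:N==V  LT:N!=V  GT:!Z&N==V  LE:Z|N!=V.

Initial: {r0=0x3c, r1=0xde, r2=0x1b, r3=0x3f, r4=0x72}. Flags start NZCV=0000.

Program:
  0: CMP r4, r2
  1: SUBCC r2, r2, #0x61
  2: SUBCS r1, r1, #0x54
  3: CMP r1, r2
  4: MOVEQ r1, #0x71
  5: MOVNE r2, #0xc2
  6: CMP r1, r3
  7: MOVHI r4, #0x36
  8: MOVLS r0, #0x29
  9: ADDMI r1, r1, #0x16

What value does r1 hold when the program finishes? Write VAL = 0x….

0: ✓ CMP  NZCV=0010
1: · SUBCC
2: ✓ SUBCS  r1←0x8a
3: ✓ CMP  NZCV=0011
4: · MOVEQ
5: ✓ MOVNE  r2←0xc2
6: ✓ CMP  NZCV=0011
7: ✓ MOVHI  r4←0x36
8: · MOVLS
9: · ADDMI

VAL = 0x8a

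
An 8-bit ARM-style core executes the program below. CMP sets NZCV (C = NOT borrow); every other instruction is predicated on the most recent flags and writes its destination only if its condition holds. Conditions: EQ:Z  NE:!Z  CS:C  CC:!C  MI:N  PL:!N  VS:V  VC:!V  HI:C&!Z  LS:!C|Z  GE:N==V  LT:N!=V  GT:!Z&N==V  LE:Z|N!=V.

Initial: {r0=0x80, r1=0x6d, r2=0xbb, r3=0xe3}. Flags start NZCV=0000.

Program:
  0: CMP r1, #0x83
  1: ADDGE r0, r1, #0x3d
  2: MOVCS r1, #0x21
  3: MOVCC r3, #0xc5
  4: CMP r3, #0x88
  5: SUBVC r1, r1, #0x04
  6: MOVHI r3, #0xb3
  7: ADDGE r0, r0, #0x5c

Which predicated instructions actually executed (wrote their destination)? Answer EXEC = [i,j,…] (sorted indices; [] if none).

[0] flags=1001 → (cmp)
[1] flags=1001 GE?T → r0=0xaa
[2] flags=1001 CS?F → skip
[3] flags=1001 CC?T → r3=0xc5
[4] flags=0010 → (cmp)
[5] flags=0010 VC?T → r1=0x69
[6] flags=0010 HI?T → r3=0xb3
[7] flags=0010 GE?T → r0=0x06

EXEC = [1,3,5,6,7]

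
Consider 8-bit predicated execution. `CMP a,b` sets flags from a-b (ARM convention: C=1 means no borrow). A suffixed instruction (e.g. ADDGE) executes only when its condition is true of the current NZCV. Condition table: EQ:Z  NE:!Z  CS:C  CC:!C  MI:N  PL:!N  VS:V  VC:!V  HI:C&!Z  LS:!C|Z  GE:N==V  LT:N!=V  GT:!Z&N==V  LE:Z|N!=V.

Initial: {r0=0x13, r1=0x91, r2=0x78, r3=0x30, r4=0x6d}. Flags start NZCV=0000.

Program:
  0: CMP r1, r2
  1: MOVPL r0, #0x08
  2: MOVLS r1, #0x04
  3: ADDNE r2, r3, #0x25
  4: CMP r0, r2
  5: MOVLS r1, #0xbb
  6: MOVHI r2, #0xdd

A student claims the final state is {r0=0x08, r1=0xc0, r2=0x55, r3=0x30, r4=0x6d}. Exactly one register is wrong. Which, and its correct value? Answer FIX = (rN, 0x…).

FIX = (r1, 0xbb)

0: ✓ CMP  NZCV=0011
1: ✓ MOVPL  r0←0x08
2: · MOVLS
3: ✓ ADDNE  r2←0x55
4: ✓ CMP  NZCV=1000
5: ✓ MOVLS  r1←0xbb
6: · MOVHI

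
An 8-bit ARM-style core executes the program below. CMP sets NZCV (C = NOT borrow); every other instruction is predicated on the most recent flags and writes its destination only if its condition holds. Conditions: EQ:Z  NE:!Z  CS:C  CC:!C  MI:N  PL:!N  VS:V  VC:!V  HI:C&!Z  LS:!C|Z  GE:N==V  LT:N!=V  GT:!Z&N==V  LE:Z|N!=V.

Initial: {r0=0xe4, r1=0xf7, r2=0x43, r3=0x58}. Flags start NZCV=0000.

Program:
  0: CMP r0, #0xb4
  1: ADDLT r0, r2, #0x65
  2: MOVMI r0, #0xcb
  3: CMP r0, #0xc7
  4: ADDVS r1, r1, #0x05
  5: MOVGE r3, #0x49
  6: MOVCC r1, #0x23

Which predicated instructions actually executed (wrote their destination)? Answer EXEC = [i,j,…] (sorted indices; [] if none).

0: ✓ CMP  NZCV=0010
1: · ADDLT
2: · MOVMI
3: ✓ CMP  NZCV=0010
4: · ADDVS
5: ✓ MOVGE  r3←0x49
6: · MOVCC

EXEC = [5]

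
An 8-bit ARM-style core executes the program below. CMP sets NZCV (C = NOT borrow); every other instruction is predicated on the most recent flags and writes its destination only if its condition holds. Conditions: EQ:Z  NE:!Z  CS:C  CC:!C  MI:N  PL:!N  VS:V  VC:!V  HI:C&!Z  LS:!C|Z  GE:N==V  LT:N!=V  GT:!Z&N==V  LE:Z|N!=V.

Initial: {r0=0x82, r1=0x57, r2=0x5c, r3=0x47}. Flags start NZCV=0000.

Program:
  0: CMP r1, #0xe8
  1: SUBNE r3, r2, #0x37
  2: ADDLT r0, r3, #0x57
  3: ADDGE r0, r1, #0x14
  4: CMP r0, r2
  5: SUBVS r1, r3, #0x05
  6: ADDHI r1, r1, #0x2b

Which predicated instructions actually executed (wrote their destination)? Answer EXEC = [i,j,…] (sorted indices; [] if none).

0: ✓ CMP  NZCV=0000
1: ✓ SUBNE  r3←0x25
2: · ADDLT
3: ✓ ADDGE  r0←0x6b
4: ✓ CMP  NZCV=0010
5: · SUBVS
6: ✓ ADDHI  r1←0x82

EXEC = [1,3,6]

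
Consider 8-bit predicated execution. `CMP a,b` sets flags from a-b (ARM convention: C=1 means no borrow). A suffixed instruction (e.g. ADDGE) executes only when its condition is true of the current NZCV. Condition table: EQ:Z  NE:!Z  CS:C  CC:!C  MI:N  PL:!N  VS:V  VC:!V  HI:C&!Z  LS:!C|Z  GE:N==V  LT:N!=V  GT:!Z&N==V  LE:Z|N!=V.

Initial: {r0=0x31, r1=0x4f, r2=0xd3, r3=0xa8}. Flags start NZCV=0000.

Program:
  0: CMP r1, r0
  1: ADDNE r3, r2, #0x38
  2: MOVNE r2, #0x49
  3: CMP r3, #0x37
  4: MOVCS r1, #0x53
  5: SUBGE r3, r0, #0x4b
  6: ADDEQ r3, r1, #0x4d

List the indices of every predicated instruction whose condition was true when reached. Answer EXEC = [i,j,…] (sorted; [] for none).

EXEC = [1,2]

[0] flags=0010 → (cmp)
[1] flags=0010 NE?T → r3=0x0b
[2] flags=0010 NE?T → r2=0x49
[3] flags=1000 → (cmp)
[4] flags=1000 CS?F → skip
[5] flags=1000 GE?F → skip
[6] flags=1000 EQ?F → skip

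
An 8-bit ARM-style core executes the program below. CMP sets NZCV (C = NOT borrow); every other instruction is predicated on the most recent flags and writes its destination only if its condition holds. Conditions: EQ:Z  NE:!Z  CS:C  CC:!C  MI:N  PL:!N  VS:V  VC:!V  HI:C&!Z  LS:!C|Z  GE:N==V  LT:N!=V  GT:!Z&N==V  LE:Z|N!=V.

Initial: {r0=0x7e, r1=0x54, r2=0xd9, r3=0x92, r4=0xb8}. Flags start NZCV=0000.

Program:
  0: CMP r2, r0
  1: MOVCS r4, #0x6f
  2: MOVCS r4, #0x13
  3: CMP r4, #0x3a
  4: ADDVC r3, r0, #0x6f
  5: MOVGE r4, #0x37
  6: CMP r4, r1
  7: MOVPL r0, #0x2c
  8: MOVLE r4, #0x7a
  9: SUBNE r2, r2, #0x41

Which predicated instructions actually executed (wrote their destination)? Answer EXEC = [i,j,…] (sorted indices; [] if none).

EXEC = [1,2,4,8,9]

[0] flags=0011 → (cmp)
[1] flags=0011 CS?T → r4=0x6f
[2] flags=0011 CS?T → r4=0x13
[3] flags=1000 → (cmp)
[4] flags=1000 VC?T → r3=0xed
[5] flags=1000 GE?F → skip
[6] flags=1000 → (cmp)
[7] flags=1000 PL?F → skip
[8] flags=1000 LE?T → r4=0x7a
[9] flags=1000 NE?T → r2=0x98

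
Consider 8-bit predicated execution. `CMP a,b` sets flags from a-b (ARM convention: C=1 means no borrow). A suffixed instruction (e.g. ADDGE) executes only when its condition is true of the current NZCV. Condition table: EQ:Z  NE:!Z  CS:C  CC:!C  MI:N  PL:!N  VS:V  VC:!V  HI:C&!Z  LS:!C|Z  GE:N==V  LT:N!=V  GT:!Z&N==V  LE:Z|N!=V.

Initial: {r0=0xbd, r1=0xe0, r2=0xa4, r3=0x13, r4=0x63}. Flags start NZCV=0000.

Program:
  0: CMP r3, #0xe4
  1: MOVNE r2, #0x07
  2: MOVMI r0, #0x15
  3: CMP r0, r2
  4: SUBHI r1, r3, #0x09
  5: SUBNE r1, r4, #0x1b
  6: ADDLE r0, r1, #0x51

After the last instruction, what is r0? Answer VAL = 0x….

[0] flags=0000 → (cmp)
[1] flags=0000 NE?T → r2=0x07
[2] flags=0000 MI?F → skip
[3] flags=1010 → (cmp)
[4] flags=1010 HI?T → r1=0x0a
[5] flags=1010 NE?T → r1=0x48
[6] flags=1010 LE?T → r0=0x99

VAL = 0x99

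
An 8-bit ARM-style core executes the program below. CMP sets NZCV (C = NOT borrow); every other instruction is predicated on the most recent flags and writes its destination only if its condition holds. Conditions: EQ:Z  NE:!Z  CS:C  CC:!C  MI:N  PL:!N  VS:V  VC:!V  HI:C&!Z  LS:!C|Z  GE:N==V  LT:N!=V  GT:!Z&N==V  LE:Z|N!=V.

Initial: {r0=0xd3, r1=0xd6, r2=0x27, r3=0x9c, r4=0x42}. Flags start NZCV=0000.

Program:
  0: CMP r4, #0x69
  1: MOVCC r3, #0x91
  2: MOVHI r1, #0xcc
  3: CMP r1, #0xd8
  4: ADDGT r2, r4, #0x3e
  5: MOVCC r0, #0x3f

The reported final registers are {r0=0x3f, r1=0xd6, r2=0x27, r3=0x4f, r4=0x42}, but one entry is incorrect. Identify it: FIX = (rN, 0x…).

0: ✓ CMP  NZCV=1000
1: ✓ MOVCC  r3←0x91
2: · MOVHI
3: ✓ CMP  NZCV=1000
4: · ADDGT
5: ✓ MOVCC  r0←0x3f

FIX = (r3, 0x91)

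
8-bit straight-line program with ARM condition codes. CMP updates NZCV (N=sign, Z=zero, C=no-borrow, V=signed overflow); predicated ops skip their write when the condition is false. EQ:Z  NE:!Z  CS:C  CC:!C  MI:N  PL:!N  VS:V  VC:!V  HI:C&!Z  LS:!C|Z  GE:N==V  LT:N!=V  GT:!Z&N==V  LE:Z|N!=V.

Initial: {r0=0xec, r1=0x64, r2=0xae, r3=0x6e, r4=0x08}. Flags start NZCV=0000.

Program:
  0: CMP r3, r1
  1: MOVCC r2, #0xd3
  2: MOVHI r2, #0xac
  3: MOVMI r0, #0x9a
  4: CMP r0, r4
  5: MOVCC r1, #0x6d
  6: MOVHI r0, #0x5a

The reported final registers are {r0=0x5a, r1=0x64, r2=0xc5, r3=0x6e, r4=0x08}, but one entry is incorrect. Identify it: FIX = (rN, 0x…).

[0] flags=0010 → (cmp)
[1] flags=0010 CC?F → skip
[2] flags=0010 HI?T → r2=0xac
[3] flags=0010 MI?F → skip
[4] flags=1010 → (cmp)
[5] flags=1010 CC?F → skip
[6] flags=1010 HI?T → r0=0x5a

FIX = (r2, 0xac)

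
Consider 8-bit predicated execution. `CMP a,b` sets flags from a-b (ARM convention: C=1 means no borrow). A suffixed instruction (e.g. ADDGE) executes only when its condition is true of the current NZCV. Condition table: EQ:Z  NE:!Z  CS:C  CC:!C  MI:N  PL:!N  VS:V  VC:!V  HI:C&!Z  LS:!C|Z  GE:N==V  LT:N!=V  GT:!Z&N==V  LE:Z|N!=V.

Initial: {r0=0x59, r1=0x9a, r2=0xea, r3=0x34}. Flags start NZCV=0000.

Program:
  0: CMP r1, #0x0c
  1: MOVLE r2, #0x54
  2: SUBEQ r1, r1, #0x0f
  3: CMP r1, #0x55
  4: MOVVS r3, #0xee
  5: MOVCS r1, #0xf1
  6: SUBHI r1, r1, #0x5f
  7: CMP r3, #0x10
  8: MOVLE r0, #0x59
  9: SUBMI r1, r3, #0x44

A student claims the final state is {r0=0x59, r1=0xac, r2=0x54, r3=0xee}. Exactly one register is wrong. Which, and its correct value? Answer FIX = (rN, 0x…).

0: ✓ CMP  NZCV=1010
1: ✓ MOVLE  r2←0x54
2: · SUBEQ
3: ✓ CMP  NZCV=0011
4: ✓ MOVVS  r3←0xee
5: ✓ MOVCS  r1←0xf1
6: ✓ SUBHI  r1←0x92
7: ✓ CMP  NZCV=1010
8: ✓ MOVLE  r0←0x59
9: ✓ SUBMI  r1←0xaa

FIX = (r1, 0xaa)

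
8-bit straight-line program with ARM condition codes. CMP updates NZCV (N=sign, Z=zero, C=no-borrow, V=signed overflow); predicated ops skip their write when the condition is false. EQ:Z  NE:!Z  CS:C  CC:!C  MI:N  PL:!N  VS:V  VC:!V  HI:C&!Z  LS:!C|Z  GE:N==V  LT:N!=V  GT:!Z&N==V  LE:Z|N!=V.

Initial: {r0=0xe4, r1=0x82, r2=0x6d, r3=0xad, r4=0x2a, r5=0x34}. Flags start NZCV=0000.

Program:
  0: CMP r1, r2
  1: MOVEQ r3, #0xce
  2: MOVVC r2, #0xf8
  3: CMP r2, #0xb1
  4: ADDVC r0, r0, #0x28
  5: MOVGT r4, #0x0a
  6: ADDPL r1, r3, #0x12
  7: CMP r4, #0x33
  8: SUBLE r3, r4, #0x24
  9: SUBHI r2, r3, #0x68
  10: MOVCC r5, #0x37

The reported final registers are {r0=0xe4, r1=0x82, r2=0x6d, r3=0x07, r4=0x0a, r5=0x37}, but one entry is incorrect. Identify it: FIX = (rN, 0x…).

FIX = (r3, 0xe6)

0: ✓ CMP  NZCV=0011
1: · MOVEQ
2: · MOVVC
3: ✓ CMP  NZCV=1001
4: · ADDVC
5: ✓ MOVGT  r4←0x0a
6: · ADDPL
7: ✓ CMP  NZCV=1000
8: ✓ SUBLE  r3←0xe6
9: · SUBHI
10: ✓ MOVCC  r5←0x37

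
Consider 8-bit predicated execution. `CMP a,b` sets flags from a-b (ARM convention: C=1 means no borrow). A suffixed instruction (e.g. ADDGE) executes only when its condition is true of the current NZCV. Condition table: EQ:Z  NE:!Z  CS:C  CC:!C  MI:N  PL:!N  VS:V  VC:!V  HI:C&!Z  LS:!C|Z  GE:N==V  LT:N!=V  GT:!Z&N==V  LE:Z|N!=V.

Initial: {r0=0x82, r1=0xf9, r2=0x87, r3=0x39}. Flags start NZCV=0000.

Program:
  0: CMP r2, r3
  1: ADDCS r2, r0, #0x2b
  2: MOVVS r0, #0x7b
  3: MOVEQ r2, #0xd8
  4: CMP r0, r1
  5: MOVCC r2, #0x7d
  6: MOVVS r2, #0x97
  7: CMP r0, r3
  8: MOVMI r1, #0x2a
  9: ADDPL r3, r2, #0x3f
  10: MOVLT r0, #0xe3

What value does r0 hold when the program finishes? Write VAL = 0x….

VAL = 0x7b

0: ✓ CMP  NZCV=0011
1: ✓ ADDCS  r2←0xad
2: ✓ MOVVS  r0←0x7b
3: · MOVEQ
4: ✓ CMP  NZCV=1001
5: ✓ MOVCC  r2←0x7d
6: ✓ MOVVS  r2←0x97
7: ✓ CMP  NZCV=0010
8: · MOVMI
9: ✓ ADDPL  r3←0xd6
10: · MOVLT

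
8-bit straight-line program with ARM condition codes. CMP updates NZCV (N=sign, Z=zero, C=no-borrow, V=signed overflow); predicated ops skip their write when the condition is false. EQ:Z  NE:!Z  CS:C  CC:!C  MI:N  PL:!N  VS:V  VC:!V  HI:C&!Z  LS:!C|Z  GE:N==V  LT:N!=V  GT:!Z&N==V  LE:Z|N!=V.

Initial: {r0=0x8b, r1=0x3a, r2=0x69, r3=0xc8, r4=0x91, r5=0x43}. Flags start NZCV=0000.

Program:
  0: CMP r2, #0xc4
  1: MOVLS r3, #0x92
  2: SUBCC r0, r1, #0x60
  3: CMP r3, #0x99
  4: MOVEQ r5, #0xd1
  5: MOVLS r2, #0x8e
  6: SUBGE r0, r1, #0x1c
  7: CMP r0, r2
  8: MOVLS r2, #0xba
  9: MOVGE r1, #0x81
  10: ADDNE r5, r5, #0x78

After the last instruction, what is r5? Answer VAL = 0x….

VAL = 0xbb

0: ✓ CMP  NZCV=1001
1: ✓ MOVLS  r3←0x92
2: ✓ SUBCC  r0←0xda
3: ✓ CMP  NZCV=1000
4: · MOVEQ
5: ✓ MOVLS  r2←0x8e
6: · SUBGE
7: ✓ CMP  NZCV=0010
8: · MOVLS
9: ✓ MOVGE  r1←0x81
10: ✓ ADDNE  r5←0xbb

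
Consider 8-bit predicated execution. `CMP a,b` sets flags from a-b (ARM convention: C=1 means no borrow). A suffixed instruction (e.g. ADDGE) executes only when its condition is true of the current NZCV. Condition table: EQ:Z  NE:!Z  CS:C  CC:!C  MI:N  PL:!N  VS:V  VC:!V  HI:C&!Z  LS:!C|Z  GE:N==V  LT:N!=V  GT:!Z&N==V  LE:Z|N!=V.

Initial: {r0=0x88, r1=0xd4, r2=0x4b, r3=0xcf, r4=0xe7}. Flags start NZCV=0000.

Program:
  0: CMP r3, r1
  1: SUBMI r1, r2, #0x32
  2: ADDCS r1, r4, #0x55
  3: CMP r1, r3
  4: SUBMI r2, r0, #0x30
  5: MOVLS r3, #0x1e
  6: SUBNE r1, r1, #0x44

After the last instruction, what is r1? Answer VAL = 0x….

VAL = 0xd5

0: ✓ CMP  NZCV=1000
1: ✓ SUBMI  r1←0x19
2: · ADDCS
3: ✓ CMP  NZCV=0000
4: · SUBMI
5: ✓ MOVLS  r3←0x1e
6: ✓ SUBNE  r1←0xd5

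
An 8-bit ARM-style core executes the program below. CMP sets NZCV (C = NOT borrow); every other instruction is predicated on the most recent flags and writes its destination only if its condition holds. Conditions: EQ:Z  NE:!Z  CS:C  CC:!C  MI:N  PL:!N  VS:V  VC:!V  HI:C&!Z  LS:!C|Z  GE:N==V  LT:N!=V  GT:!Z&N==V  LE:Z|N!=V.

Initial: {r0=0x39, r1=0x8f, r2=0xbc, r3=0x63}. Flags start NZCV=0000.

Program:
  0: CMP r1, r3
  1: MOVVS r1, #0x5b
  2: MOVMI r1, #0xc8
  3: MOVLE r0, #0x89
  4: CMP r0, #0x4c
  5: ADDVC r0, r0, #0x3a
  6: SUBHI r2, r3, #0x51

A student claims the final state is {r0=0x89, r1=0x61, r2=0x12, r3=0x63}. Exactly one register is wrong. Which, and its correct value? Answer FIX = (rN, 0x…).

0: ✓ CMP  NZCV=0011
1: ✓ MOVVS  r1←0x5b
2: · MOVMI
3: ✓ MOVLE  r0←0x89
4: ✓ CMP  NZCV=0011
5: · ADDVC
6: ✓ SUBHI  r2←0x12

FIX = (r1, 0x5b)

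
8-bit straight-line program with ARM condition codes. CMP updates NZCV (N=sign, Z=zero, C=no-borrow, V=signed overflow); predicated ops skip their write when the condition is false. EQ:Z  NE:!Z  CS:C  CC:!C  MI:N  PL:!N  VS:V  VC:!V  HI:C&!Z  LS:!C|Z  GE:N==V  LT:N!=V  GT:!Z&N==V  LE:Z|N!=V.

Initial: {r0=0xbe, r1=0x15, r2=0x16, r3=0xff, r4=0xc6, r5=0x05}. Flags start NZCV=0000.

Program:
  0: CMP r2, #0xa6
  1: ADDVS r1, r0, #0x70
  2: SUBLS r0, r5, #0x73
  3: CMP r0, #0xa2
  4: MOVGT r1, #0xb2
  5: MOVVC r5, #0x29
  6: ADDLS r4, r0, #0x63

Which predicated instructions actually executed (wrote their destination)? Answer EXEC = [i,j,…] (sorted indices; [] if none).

EXEC = [2,5,6]

0: ✓ CMP  NZCV=0000
1: · ADDVS
2: ✓ SUBLS  r0←0x92
3: ✓ CMP  NZCV=1000
4: · MOVGT
5: ✓ MOVVC  r5←0x29
6: ✓ ADDLS  r4←0xf5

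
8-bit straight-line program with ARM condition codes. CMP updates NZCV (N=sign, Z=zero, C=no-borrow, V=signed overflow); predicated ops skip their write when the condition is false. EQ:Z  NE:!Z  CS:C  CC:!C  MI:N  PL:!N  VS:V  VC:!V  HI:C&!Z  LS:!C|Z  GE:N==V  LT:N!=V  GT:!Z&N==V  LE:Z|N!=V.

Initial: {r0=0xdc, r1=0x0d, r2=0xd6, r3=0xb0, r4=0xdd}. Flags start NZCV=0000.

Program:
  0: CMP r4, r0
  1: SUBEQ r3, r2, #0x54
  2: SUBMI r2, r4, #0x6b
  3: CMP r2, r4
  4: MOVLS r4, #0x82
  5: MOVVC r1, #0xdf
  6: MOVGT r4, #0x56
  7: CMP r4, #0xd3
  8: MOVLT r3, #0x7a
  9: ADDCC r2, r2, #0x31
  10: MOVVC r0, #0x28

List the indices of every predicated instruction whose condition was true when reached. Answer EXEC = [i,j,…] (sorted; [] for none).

EXEC = [4,5,8,9,10]

0: ✓ CMP  NZCV=0010
1: · SUBEQ
2: · SUBMI
3: ✓ CMP  NZCV=1000
4: ✓ MOVLS  r4←0x82
5: ✓ MOVVC  r1←0xdf
6: · MOVGT
7: ✓ CMP  NZCV=1000
8: ✓ MOVLT  r3←0x7a
9: ✓ ADDCC  r2←0x07
10: ✓ MOVVC  r0←0x28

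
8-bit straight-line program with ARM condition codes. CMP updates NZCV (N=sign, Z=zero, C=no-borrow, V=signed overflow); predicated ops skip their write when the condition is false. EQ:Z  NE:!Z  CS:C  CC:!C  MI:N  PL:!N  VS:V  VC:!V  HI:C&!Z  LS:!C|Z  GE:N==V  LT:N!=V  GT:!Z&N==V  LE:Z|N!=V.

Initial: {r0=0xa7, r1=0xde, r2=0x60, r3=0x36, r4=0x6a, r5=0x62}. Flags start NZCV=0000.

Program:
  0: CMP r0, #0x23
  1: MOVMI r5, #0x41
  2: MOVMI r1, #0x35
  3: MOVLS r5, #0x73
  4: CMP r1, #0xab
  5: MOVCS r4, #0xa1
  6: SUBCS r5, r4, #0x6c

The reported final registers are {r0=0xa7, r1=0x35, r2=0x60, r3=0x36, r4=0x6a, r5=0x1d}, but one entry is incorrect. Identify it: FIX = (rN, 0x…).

0: ✓ CMP  NZCV=1010
1: ✓ MOVMI  r5←0x41
2: ✓ MOVMI  r1←0x35
3: · MOVLS
4: ✓ CMP  NZCV=1001
5: · MOVCS
6: · SUBCS

FIX = (r5, 0x41)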